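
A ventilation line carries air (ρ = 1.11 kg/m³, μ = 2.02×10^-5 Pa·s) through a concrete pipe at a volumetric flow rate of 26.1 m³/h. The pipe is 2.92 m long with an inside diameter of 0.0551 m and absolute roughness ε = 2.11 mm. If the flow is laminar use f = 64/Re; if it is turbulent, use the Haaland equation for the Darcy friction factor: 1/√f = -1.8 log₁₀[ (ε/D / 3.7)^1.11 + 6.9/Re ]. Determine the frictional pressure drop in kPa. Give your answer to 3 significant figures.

Q = 26.1 m³/h = 26.1/3600 = 0.00725 m³/s.
Cross-sectional area A = πD²/4 = π(0.0551)²/4 = 0.002384 m²; mean velocity V = Q/A = 0.00725/0.002384 = 3.04 m/s.
Reynolds number Re = ρVD/μ = 1.11 · 3.04 · 0.0551 / 2.02e-05 = 9206.
Re > 4000 → turbulent. Relative roughness ε/D = 0.00211/0.0551 = 0.0383. Haaland: 1/√f = -1.8 log₁₀[(0.0383/3.7)^1.11 + 6.9/9206] = -1.8 log₁₀[0.00626 + 0.00075] = 3.878, so f = 0.0665.
Darcy-Weisbach: ΔP = f(L/D)(ρV²/2) = 0.0665·(2.92/0.0551)·(1.11·3.04²/2) = 0.0665·52.99·5.131 = 18.08 Pa.
ΔP = 18.08 Pa = 0.0181 kPa.

ΔP ≈ 0.0181 kPa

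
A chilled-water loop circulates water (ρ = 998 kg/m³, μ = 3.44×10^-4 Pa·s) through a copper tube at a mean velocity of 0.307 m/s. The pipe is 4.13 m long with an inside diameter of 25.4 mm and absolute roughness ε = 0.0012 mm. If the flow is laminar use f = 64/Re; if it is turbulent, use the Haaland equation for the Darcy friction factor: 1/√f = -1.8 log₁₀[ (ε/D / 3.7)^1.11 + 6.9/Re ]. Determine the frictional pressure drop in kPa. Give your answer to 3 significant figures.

ΔP ≈ 0.192 kPa

Reynolds number Re = ρVD/μ = 998 · 0.307 · 0.0254 / 0.000344 = 2.262e+04.
Re > 4000 → turbulent. Relative roughness ε/D = 1.2e-06/0.0254 = 4.72e-05. Haaland: 1/√f = -1.8 log₁₀[(4.72e-05/3.7)^1.11 + 6.9/2.262e+04] = -1.8 log₁₀[3.7e-06 + 0.000305] = 6.319, so f = 0.02505.
Darcy-Weisbach: ΔP = f(L/D)(ρV²/2) = 0.02505·(4.13/0.0254)·(998·0.307²/2) = 0.02505·162.6·47.03 = 191.5 Pa.
ΔP = 191.5 Pa = 0.192 kPa.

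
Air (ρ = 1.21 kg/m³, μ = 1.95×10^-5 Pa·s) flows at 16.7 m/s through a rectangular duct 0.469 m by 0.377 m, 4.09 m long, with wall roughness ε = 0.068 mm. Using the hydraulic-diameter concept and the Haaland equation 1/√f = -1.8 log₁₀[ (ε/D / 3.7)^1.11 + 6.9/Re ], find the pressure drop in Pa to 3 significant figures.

ΔP ≈ 25.0 Pa

Hydraulic diameter D_h = 4A/P = 4·(0.469·0.377)/(2·(0.469+0.377)) = 0.7073/1.692 = 0.418 m.
Re = ρVD_h/μ = 1.21·16.7·0.418/1.95e-05 = 4.332e+05.
ε/D_h = 6.8e-05/0.418 = 0.000163; Haaland gives 1/√f = -1.8 log₁₀[1.46e-05+1.59e-05] = 8.128, so f = 0.01514.
ΔP = f(L/D_h)(ρV²/2) = 0.01514·4.09/0.418·168.7 = 24.99 Pa.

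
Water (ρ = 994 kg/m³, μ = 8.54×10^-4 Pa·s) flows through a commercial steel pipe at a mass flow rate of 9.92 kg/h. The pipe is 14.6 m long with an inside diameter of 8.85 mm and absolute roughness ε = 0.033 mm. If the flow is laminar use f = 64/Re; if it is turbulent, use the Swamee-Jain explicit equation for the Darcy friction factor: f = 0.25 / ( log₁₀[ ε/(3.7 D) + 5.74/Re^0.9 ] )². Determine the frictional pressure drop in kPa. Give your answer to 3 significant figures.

ṁ = 9.92 kg/h = 9.92/3600 = 0.002756 kg/s.
A = πD²/4 = π(0.00885)²/4 = 6.151e-05 m²; mean velocity V = ṁ/(ρA) = 0.002756/(994 · 6.151e-05) = 0.04507 m/s.
Reynolds number Re = ρVD/μ = 994 · 0.04507 · 0.00885 / 0.000854 = 464.2.
Re < 2300 → laminar flow, so f = 64/Re = 64/464.2 = 0.1379 (the turbulent correlation is not needed).
Darcy-Weisbach: ΔP = f(L/D)(ρV²/2) = 0.1379·(14.6/0.00885)·(994·0.04507²/2) = 0.1379·1650·1.009 = 229.6 Pa.
ΔP = 229.6 Pa = 0.230 kPa.

ΔP ≈ 0.230 kPa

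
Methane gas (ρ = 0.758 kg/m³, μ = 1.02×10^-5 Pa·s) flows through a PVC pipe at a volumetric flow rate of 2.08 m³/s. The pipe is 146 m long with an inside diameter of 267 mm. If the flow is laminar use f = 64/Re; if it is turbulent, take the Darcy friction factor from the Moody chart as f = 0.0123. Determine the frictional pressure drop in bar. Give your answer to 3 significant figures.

ΔP ≈ 0.0352 bar

Cross-sectional area A = πD²/4 = π(0.267)²/4 = 0.05599 m²; mean velocity V = Q/A = 2.08/0.05599 = 37.15 m/s.
Reynolds number Re = ρVD/μ = 0.758 · 37.15 · 0.267 / 1.02e-05 = 7.371e+05.
Re > 4000 → turbulent; use the Moody-chart value f = 0.0123.
Darcy-Weisbach: ΔP = f(L/D)(ρV²/2) = 0.0123·(146/0.267)·(0.758·37.15²/2) = 0.0123·546.8·523 = 3518 Pa.
ΔP = 3518 Pa = 0.0352 bar.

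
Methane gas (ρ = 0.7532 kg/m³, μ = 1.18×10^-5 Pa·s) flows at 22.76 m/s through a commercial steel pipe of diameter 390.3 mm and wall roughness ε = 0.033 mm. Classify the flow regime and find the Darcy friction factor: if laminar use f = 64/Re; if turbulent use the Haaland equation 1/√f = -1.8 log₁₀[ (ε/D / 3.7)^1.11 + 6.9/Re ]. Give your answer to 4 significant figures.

Re = ρVD/μ = 0.7532·22.76·0.3903/1.18e-05 = 5.67e+05.
Re > 4000 → turbulent. ε/D = 3.3e-05/0.3903 = 8.46e-05; Haaland: 1/√f = -1.8 log₁₀[7.05e-06 + 1.22e-05] = 8.489, so f = 0.01388.

f ≈ 0.01388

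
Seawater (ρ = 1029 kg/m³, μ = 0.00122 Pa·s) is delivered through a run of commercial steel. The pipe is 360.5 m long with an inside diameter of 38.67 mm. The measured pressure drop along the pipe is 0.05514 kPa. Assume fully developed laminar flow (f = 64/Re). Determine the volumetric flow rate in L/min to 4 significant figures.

For laminar flow, f = 64/Re with Re = ρVD/μ, so Darcy-Weisbach reduces to ΔP = 32μLV/D². Solving for V: V = ΔP·D²/(32μL) = 55.14·(0.03867)²/(32·0.00122·360.5) = 0.005859 m/s.
Check: Re = ρVD/μ = 1029·0.005859·0.03867/0.00122 = 191.1 < 2300, so the laminar assumption holds.
Q = V·A = 0.005859·(π/4·0.03867²) = 6.881e-06 m³/s = 0.4128 L/min.

Q ≈ 0.4128 L/min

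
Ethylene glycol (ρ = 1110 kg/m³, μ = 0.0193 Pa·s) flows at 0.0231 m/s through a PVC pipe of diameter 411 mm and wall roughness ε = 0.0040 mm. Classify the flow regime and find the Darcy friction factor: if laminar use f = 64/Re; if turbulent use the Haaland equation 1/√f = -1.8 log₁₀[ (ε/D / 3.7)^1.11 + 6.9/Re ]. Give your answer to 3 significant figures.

f ≈ 0.117

Re = ρVD/μ = 1110·0.0231·0.411/0.0193 = 546.
Re < 2300 → laminar, so f = 64/Re = 0.1172 (roughness is irrelevant in laminar flow).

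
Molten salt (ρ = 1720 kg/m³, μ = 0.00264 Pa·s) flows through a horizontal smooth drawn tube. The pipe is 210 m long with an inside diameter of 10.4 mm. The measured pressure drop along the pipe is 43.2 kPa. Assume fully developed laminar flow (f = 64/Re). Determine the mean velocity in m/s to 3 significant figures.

For laminar flow, f = 64/Re with Re = ρVD/μ, so Darcy-Weisbach reduces to ΔP = 32μLV/D². Solving for V: V = ΔP·D²/(32μL) = 4.32e+04·(0.0104)²/(32·0.00264·210) = 0.2634 m/s.
Check: Re = ρVD/μ = 1720·0.2634·0.0104/0.00264 = 1785 < 2300, so the laminar assumption holds.

V ≈ 0.263 m/s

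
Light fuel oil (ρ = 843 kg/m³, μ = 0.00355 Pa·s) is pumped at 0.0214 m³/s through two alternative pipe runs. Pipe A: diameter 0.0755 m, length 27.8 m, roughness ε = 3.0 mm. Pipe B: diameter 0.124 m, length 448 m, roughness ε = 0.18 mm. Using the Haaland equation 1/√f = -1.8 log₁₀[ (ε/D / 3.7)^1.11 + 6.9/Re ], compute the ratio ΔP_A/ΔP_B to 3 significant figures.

Pipe A: V = Q/A = 0.0214/0.004477 = 4.78 m/s; Re = 8.57e+04; ε/D = 0.0397; Haaland → f = 0.06493; ΔP_A = f(L/D)(ρV²/2) = 2.302e+05 Pa.
Pipe B: V = Q/A = 0.0214/0.01208 = 1.772 m/s; Re = 5.218e+04; ε/D = 0.00145; Haaland → f = 0.02482; ΔP_B = f(L/D)(ρV²/2) = 1.187e+05 Pa.
ΔP_A/ΔP_B = 2.302e+05/1.187e+05 = 1.94.

ΔP_A/ΔP_B ≈ 1.94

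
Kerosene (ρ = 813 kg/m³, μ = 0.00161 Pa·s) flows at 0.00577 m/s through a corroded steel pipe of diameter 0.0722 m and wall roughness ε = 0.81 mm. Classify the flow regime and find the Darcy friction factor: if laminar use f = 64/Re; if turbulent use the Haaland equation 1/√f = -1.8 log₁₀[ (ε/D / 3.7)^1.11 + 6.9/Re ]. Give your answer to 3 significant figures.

Re = ρVD/μ = 813·0.00577·0.0722/0.00161 = 210.4.
Re < 2300 → laminar, so f = 64/Re = 0.3042 (roughness is irrelevant in laminar flow).

f ≈ 0.304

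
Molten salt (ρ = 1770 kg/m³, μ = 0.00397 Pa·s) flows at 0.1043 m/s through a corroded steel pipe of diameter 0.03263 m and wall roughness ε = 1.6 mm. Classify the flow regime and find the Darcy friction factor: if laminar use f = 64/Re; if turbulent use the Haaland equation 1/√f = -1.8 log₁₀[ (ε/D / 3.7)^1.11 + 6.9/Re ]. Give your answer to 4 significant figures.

Re = ρVD/μ = 1770·0.1043·0.03263/0.00397 = 1517.
Re < 2300 → laminar, so f = 64/Re = 0.04218 (roughness is irrelevant in laminar flow).

f ≈ 0.04218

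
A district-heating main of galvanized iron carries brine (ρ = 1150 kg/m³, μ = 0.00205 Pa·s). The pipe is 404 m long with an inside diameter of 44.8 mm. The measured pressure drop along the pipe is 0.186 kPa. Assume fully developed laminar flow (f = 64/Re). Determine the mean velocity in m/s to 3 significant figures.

V ≈ 0.0141 m/s

For laminar flow, f = 64/Re with Re = ρVD/μ, so Darcy-Weisbach reduces to ΔP = 32μLV/D². Solving for V: V = ΔP·D²/(32μL) = 186·(0.0448)²/(32·0.00205·404) = 0.01409 m/s.
Check: Re = ρVD/μ = 1150·0.01409·0.0448/0.00205 = 354 < 2300, so the laminar assumption holds.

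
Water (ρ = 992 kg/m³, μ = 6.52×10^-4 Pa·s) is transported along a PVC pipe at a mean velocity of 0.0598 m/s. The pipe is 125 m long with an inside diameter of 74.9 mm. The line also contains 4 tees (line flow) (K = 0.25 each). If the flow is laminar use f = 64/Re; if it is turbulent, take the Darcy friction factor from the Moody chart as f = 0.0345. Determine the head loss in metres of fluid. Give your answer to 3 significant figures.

h_f ≈ 0.0107 m

Reynolds number Re = ρVD/μ = 992 · 0.0598 · 0.0749 / 0.000652 = 6815.
Re > 4000 → turbulent; use the Moody-chart value f = 0.0345.
Total minor-loss coefficient ΣK = 4·0.25 = 1.
ΔP = [f·L/D + ΣK]·(ρV²/2) = [0.0345·125/0.0749 + 1]·(992·0.0598²/2) = [57.58 + 1]·1.774 = 103.9 Pa.
Head loss h_f = ΔP/(ρg) = 103.9/(992·9.81) = 0.0107 m.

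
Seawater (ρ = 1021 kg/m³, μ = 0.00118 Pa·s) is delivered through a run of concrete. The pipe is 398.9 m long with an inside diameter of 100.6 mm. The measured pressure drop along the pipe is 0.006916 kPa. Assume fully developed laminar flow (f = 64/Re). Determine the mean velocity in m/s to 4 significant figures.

For laminar flow, f = 64/Re with Re = ρVD/μ, so Darcy-Weisbach reduces to ΔP = 32μLV/D². Solving for V: V = ΔP·D²/(32μL) = 6.916·(0.1006)²/(32·0.00118·398.9) = 0.004647 m/s.
Check: Re = ρVD/μ = 1021·0.004647·0.1006/0.00118 = 404.5 < 2300, so the laminar assumption holds.

V ≈ 0.004647 m/s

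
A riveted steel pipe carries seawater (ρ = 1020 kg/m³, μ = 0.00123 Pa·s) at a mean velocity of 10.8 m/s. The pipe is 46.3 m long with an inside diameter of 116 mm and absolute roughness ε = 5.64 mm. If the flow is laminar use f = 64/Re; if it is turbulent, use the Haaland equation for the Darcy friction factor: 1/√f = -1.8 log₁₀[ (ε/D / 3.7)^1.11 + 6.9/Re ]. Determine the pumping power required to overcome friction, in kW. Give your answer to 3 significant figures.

Reynolds number Re = ρVD/μ = 1020 · 10.8 · 0.116 / 0.00123 = 1.039e+06.
Re > 4000 → turbulent. Relative roughness ε/D = 0.00564/0.116 = 0.0486. Haaland: 1/√f = -1.8 log₁₀[(0.0486/3.7)^1.11 + 6.9/1.039e+06] = -1.8 log₁₀[0.00816 + 6.64e-06] = 3.758, so f = 0.0708.
Darcy-Weisbach: ΔP = f(L/D)(ρV²/2) = 0.0708·(46.3/0.116)·(1020·10.8²/2) = 0.0708·399.1·5.949e+04 = 1.681e+06 Pa.
Q = V·A = 10.8·0.01057 = 0.1141 m³/s.
Pumping power P = QΔP = 0.1141·1.681e+06 = 191900 W = 192 kW.

P ≈ 192 kW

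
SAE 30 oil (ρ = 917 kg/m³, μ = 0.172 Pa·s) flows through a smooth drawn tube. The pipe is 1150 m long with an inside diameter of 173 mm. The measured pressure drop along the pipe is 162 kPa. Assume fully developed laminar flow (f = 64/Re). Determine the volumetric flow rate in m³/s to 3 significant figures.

For laminar flow, f = 64/Re with Re = ρVD/μ, so Darcy-Weisbach reduces to ΔP = 32μLV/D². Solving for V: V = ΔP·D²/(32μL) = 1.62e+05·(0.173)²/(32·0.172·1150) = 0.766 m/s.
Check: Re = ρVD/μ = 917·0.766·0.173/0.172 = 706.5 < 2300, so the laminar assumption holds.
Q = V·A = 0.766·(π/4·0.173²) = 0.01801 m³/s = 0.0180 m³/s.

Q ≈ 0.0180 m³/s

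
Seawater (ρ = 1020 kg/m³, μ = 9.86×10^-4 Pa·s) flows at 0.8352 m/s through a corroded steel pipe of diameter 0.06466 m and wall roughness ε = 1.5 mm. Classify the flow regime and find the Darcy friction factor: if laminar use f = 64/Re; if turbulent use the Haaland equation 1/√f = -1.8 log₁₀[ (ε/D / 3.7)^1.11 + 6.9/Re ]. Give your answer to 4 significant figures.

Re = ρVD/μ = 1020·0.8352·0.06466/0.000986 = 5.587e+04.
Re > 4000 → turbulent. ε/D = 0.0015/0.06466 = 0.0232; Haaland: 1/√f = -1.8 log₁₀[0.00359 + 0.000124] = 4.375, so f = 0.05225.

f ≈ 0.05225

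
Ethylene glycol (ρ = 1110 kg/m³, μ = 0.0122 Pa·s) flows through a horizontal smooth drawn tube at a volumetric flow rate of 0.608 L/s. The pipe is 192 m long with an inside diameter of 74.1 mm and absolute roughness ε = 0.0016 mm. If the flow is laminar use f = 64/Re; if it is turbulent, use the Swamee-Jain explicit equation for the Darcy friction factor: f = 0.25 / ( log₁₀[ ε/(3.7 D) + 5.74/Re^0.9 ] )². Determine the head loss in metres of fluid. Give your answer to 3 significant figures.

h_f ≈ 0.177 m

Q = 0.608 L/s = 0.608/1000 = 0.000608 m³/s.
Cross-sectional area A = πD²/4 = π(0.0741)²/4 = 0.004312 m²; mean velocity V = Q/A = 0.000608/0.004312 = 0.141 m/s.
Reynolds number Re = ρVD/μ = 1110 · 0.141 · 0.0741 / 0.0122 = 950.5.
Re < 2300 → laminar flow, so f = 64/Re = 64/950.5 = 0.06733 (the turbulent correlation is not needed).
Darcy-Weisbach: ΔP = f(L/D)(ρV²/2) = 0.06733·(192/0.0741)·(1110·0.141²/2) = 0.06733·2591·11.03 = 1925 Pa.
Head loss h_f = ΔP/(ρg) = 1925/(1110·9.81) = 0.177 m.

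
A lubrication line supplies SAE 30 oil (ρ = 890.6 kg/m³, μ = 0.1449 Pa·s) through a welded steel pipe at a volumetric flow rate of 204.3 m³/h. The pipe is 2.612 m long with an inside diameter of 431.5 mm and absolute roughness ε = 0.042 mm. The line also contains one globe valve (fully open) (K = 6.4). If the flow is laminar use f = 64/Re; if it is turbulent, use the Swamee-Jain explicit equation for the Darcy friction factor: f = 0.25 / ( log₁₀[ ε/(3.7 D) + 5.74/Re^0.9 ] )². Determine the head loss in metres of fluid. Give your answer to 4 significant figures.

Q = 204.3 m³/h = 204.3/3600 = 0.05675 m³/s.
Cross-sectional area A = πD²/4 = π(0.4315)²/4 = 0.1462 m²; mean velocity V = Q/A = 0.05675/0.1462 = 0.3881 m/s.
Reynolds number Re = ρVD/μ = 890.6 · 0.3881 · 0.4315 / 0.145 = 1029.
Re < 2300 → laminar flow, so f = 64/Re = 64/1029 = 0.06218 (the turbulent correlation is not needed).
Total minor-loss coefficient ΣK = 1·6.4 = 6.4.
ΔP = [f·L/D + ΣK]·(ρV²/2) = [0.06218·2.612/0.4315 + 6.4]·(890.6·0.3881²/2) = [0.3764 + 6.4]·67.06 = 454.4 Pa.
Head loss h_f = ΔP/(ρg) = 454.4/(890.6·9.81) = 0.05202 m.

h_f ≈ 0.05202 m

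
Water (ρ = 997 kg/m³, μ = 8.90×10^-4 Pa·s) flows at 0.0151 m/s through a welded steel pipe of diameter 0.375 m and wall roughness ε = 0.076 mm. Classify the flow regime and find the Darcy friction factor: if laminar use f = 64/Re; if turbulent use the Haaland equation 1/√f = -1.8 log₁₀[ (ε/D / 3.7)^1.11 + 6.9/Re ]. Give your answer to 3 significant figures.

Re = ρVD/μ = 997·0.0151·0.375/0.00089 = 6343.
Re > 4000 → turbulent. ε/D = 7.6e-05/0.375 = 0.000203; Haaland: 1/√f = -1.8 log₁₀[1.86e-05 + 0.00109] = 5.321, so f = 0.03532.

f ≈ 0.0353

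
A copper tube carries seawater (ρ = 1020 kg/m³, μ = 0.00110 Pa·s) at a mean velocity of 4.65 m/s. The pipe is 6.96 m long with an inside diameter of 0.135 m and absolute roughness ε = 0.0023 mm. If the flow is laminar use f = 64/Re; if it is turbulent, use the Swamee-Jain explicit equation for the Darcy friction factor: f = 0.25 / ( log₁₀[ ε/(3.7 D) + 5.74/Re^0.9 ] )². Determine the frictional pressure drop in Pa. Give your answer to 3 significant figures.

Reynolds number Re = ρVD/μ = 1020 · 4.65 · 0.135 / 0.0011 = 5.821e+05.
Re > 4000 → turbulent. Relative roughness ε/D = 2.3e-06/0.135 = 1.7e-05. Swamee-Jain: f = 0.25/(log₁₀[1.7e-05/3.7 + 5.74/5.821e+05^0.9])² = 0.25/(log₁₀[4.6e-06 + 3.72e-05])² = 0.25/(-4.379)² = 0.01304.
Darcy-Weisbach: ΔP = f(L/D)(ρV²/2) = 0.01304·(6.96/0.135)·(1020·4.65²/2) = 0.01304·51.56·1.103e+04 = 7412 Pa.

ΔP ≈ 7410 Pa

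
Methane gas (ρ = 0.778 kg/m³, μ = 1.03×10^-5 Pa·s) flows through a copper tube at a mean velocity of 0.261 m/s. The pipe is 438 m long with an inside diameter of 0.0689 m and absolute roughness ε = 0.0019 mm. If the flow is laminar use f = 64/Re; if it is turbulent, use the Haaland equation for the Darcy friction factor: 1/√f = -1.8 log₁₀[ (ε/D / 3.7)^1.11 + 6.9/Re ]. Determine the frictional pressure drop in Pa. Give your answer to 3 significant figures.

Reynolds number Re = ρVD/μ = 0.778 · 0.261 · 0.0689 / 1.03e-05 = 1358.
Re < 2300 → laminar flow, so f = 64/Re = 64/1358 = 0.04712 (the turbulent correlation is not needed).
Darcy-Weisbach: ΔP = f(L/D)(ρV²/2) = 0.04712·(438/0.0689)·(0.778·0.261²/2) = 0.04712·6357·0.0265 = 7.937 Pa.

ΔP ≈ 7.94 Pa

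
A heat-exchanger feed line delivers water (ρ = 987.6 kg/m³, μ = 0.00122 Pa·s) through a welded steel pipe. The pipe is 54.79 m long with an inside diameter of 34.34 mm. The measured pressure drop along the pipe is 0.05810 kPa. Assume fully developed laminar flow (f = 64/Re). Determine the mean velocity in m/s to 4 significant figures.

For laminar flow, f = 64/Re with Re = ρVD/μ, so Darcy-Weisbach reduces to ΔP = 32μLV/D². Solving for V: V = ΔP·D²/(32μL) = 58.1·(0.03434)²/(32·0.00122·54.79) = 0.03203 m/s.
Check: Re = ρVD/μ = 987.6·0.03203·0.03434/0.00122 = 890.4 < 2300, so the laminar assumption holds.

V ≈ 0.03203 m/s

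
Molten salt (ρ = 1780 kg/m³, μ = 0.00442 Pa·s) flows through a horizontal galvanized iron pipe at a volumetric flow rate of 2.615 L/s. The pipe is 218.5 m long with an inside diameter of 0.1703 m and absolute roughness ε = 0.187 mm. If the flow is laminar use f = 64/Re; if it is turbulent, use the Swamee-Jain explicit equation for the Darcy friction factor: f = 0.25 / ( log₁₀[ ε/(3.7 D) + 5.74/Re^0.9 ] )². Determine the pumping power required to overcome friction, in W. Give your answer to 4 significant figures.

P ≈ 1.369 W

Q = 2.615 L/s = 2.615/1000 = 0.002615 m³/s.
Cross-sectional area A = πD²/4 = π(0.1703)²/4 = 0.02278 m²; mean velocity V = Q/A = 0.002615/0.02278 = 0.1148 m/s.
Reynolds number Re = ρVD/μ = 1780 · 0.1148 · 0.1703 / 0.00442 = 7873.
Re > 4000 → turbulent. Relative roughness ε/D = 0.000187/0.1703 = 0.0011. Swamee-Jain: f = 0.25/(log₁₀[0.0011/3.7 + 5.74/7873^0.9])² = 0.25/(log₁₀[0.000297 + 0.00179])² = 0.25/(-2.681)² = 0.03478.
Darcy-Weisbach: ΔP = f(L/D)(ρV²/2) = 0.03478·(218.5/0.1703)·(1780·0.1148²/2) = 0.03478·1283·11.73 = 523.5 Pa.
Pumping power P = QΔP = 0.002615·523.5 = 1.3689 W = 1.369 W.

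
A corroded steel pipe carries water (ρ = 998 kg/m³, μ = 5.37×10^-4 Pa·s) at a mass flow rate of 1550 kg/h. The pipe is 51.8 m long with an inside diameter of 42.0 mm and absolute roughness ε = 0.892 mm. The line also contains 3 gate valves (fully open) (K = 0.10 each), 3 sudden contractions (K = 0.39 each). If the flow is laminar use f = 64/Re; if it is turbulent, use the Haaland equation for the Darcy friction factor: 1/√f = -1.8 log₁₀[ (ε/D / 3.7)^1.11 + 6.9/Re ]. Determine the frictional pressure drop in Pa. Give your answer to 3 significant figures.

ṁ = 1550 kg/h = 1550/3600 = 0.4306 kg/s.
A = πD²/4 = π(0.042)²/4 = 0.001385 m²; mean velocity V = ṁ/(ρA) = 0.4306/(998 · 0.001385) = 0.3114 m/s.
Reynolds number Re = ρVD/μ = 998 · 0.3114 · 0.042 / 0.000537 = 2.431e+04.
Re > 4000 → turbulent. Relative roughness ε/D = 0.000892/0.042 = 0.0212. Haaland: 1/√f = -1.8 log₁₀[(0.0212/3.7)^1.11 + 6.9/2.431e+04] = -1.8 log₁₀[0.00325 + 0.000284] = 4.412, so f = 0.05137.
Total minor-loss coefficient ΣK = 3·0.1 + 3·0.39 = 1.47.
ΔP = [f·L/D + ΣK]·(ρV²/2) = [0.05137·51.8/0.042 + 1.47]·(998·0.3114²/2) = [63.35 + 1.47]·48.39 = 3136 Pa.

ΔP ≈ 3140 Pa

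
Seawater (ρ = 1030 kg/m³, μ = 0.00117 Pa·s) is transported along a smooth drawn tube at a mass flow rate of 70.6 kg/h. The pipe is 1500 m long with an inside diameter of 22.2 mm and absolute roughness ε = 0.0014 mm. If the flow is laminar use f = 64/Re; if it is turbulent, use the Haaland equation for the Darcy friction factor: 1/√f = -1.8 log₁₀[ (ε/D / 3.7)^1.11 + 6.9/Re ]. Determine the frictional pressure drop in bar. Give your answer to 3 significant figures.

ṁ = 70.6 kg/h = 70.6/3600 = 0.01961 kg/s.
A = πD²/4 = π(0.0222)²/4 = 0.0003871 m²; mean velocity V = ṁ/(ρA) = 0.01961/(1030 · 0.0003871) = 0.04919 m/s.
Reynolds number Re = ρVD/μ = 1030 · 0.04919 · 0.0222 / 0.00117 = 961.3.
Re < 2300 → laminar flow, so f = 64/Re = 64/961.3 = 0.06657 (the turbulent correlation is not needed).
Darcy-Weisbach: ΔP = f(L/D)(ρV²/2) = 0.06657·(1500/0.0222)·(1030·0.04919²/2) = 0.06657·6.757e+04·1.246 = 5605 Pa.
ΔP = 5605 Pa = 0.0561 bar.

ΔP ≈ 0.0561 bar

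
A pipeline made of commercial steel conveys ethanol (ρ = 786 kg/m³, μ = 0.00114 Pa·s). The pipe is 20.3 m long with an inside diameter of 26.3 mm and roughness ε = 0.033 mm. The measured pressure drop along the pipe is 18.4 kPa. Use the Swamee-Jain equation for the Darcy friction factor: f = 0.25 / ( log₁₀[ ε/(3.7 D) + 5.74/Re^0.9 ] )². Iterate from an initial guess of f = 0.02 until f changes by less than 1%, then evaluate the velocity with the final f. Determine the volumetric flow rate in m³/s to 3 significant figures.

Q ≈ 8.12×10^-4 m³/s

Rearranging Darcy-Weisbach: V = √(2·ΔP·D/(f·L·ρ)). With ε/D = 3.3e-05/0.0263 = 0.00125, iterate starting from f = 0.02:
  f = 0.02 → V = √(2·1.84e+04·0.0263/(0.02·20.3·786)) = 1.742 m/s; Re = ρVD/μ = 3.158e+04; f → 0.02653
  f = 0.02653 → V = 1.512 m/s; Re = 2.742e+04; f → 0.02713
  f = 0.02713 → V = 1.495 m/s; Re = 2.712e+04; f → 0.02717
Converged (Δf/f < 1%). With the final f = 0.02717: V = √(2·1.84e+04·0.0263/(0.02717·20.3·786)) = 1.494 m/s.
Q = V·A = 1.494·(π/4·0.0263²) = 0.0008116 m³/s = 8.12×10^-4 m³/s.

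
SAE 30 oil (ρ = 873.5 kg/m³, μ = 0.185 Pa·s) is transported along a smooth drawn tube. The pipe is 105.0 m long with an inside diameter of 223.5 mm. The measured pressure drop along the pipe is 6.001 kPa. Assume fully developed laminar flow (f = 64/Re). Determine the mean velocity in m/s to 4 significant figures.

V ≈ 0.4822 m/s

For laminar flow, f = 64/Re with Re = ρVD/μ, so Darcy-Weisbach reduces to ΔP = 32μLV/D². Solving for V: V = ΔP·D²/(32μL) = 6001·(0.2235)²/(32·0.185·105) = 0.4822 m/s.
Check: Re = ρVD/μ = 873.5·0.4822·0.2235/0.185 = 508.9 < 2300, so the laminar assumption holds.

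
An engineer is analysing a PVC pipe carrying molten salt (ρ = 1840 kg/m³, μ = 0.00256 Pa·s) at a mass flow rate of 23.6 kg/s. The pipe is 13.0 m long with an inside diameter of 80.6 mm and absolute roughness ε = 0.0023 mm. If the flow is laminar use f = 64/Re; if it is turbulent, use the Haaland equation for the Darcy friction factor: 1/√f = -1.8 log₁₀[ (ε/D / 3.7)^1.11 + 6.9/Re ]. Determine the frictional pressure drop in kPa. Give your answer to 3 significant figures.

A = πD²/4 = π(0.0806)²/4 = 0.005102 m²; mean velocity V = ṁ/(ρA) = 23.6/(1840 · 0.005102) = 2.514 m/s.
Reynolds number Re = ρVD/μ = 1840 · 2.514 · 0.0806 / 0.00256 = 1.456e+05.
Re > 4000 → turbulent. Relative roughness ε/D = 2.3e-06/0.0806 = 2.85e-05. Haaland: 1/√f = -1.8 log₁₀[(2.85e-05/3.7)^1.11 + 6.9/1.456e+05] = -1.8 log₁₀[2.11e-06 + 4.74e-05] = 7.75, so f = 0.01665.
Darcy-Weisbach: ΔP = f(L/D)(ρV²/2) = 0.01665·(13/0.0806)·(1840·2.514²/2) = 0.01665·161.3·5814 = 1.561e+04 Pa.
ΔP = 1.561e+04 Pa = 15.6 kPa.

ΔP ≈ 15.6 kPa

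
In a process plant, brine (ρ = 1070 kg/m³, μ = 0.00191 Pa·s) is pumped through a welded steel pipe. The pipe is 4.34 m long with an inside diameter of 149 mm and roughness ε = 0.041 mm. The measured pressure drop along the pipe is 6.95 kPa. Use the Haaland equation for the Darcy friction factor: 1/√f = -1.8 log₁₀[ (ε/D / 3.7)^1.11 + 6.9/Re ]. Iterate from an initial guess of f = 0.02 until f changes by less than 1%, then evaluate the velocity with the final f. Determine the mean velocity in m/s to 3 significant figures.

Rearranging Darcy-Weisbach: V = √(2·ΔP·D/(f·L·ρ)). With ε/D = 4.1e-05/0.149 = 0.000275, iterate starting from f = 0.02:
  f = 0.02 → V = √(2·6950·0.149/(0.02·4.34·1070)) = 4.722 m/s; Re = ρVD/μ = 3.942e+05; f → 0.01624
  f = 0.01624 → V = 5.241 m/s; Re = 4.375e+05; f → 0.01611
Converged (Δf/f < 1%). With the final f = 0.01611: V = √(2·6950·0.149/(0.01611·4.34·1070)) = 5.262 m/s.

V ≈ 5.26 m/s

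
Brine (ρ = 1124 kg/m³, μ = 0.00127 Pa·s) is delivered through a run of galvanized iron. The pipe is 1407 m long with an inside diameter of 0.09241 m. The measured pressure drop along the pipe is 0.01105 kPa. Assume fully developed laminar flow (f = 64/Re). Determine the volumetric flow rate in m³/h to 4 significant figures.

For laminar flow, f = 64/Re with Re = ρVD/μ, so Darcy-Weisbach reduces to ΔP = 32μLV/D². Solving for V: V = ΔP·D²/(32μL) = 11.05·(0.09241)²/(32·0.00127·1407) = 0.00165 m/s.
Check: Re = ρVD/μ = 1124·0.00165·0.09241/0.00127 = 135 < 2300, so the laminar assumption holds.
Q = V·A = 0.00165·(π/4·0.09241²) = 1.107e-05 m³/s = 0.03985 m³/h.

Q ≈ 0.03985 m³/h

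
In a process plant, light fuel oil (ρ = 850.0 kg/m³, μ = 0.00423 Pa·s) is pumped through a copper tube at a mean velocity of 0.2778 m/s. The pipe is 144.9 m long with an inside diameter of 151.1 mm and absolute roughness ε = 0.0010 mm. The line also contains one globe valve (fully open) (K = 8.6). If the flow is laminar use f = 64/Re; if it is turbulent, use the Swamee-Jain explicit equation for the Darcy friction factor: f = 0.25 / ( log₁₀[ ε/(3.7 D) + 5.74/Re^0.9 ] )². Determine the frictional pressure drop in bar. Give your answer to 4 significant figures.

Reynolds number Re = ρVD/μ = 850 · 0.2778 · 0.1511 / 0.00423 = 8435.
Re > 4000 → turbulent. Relative roughness ε/D = 1e-06/0.1511 = 6.62e-06. Swamee-Jain: f = 0.25/(log₁₀[6.62e-06/3.7 + 5.74/8435^0.9])² = 0.25/(log₁₀[1.79e-06 + 0.00168])² = 0.25/(-2.774)² = 0.03249.
Total minor-loss coefficient ΣK = 1·8.6 = 8.6.
ΔP = [f·L/D + ΣK]·(ρV²/2) = [0.03249·144.9/0.1511 + 8.6]·(850·0.2778²/2) = [31.15 + 8.6]·32.8 = 1304 Pa.
ΔP = 1304 Pa = 0.01304 bar.

ΔP ≈ 0.01304 bar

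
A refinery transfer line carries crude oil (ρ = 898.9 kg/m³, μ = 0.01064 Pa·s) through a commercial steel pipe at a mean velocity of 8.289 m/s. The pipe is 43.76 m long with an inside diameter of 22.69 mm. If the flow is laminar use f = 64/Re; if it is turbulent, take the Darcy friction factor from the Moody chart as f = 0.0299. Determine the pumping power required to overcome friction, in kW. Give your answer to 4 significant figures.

P ≈ 5.968 kW

Reynolds number Re = ρVD/μ = 898.9 · 8.289 · 0.02269 / 0.0106 = 1.589e+04.
Re > 4000 → turbulent; use the Moody-chart value f = 0.0299.
Darcy-Weisbach: ΔP = f(L/D)(ρV²/2) = 0.0299·(43.76/0.02269)·(898.9·8.289²/2) = 0.0299·1929·3.088e+04 = 1.781e+06 Pa.
Q = V·A = 8.289·0.0004044 = 0.003352 m³/s.
Pumping power P = QΔP = 0.003352·1.781e+06 = 5968.4 W = 5.968 kW.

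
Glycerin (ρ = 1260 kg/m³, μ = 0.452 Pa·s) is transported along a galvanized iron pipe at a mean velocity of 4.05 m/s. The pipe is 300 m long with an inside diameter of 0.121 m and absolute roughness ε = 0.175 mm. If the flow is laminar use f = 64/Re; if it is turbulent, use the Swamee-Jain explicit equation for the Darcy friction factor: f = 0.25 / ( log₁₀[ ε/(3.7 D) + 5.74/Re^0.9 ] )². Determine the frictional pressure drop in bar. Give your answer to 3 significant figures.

Reynolds number Re = ρVD/μ = 1260 · 4.05 · 0.121 / 0.452 = 1366.
Re < 2300 → laminar flow, so f = 64/Re = 64/1366 = 0.04685 (the turbulent correlation is not needed).
Darcy-Weisbach: ΔP = f(L/D)(ρV²/2) = 0.04685·(300/0.121)·(1260·4.05²/2) = 0.04685·2479·1.033e+04 = 1.2e+06 Pa.
ΔP = 1.2e+06 Pa = 12.0 bar.

ΔP ≈ 12.0 bar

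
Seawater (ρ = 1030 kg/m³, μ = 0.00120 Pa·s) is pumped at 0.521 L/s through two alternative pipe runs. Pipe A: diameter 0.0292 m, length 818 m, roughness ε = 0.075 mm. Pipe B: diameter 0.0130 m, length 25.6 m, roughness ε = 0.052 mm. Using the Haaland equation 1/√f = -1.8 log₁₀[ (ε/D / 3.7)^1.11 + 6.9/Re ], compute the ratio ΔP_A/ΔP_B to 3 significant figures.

ΔP_A/ΔP_B ≈ 0.558

Pipe A: V = Q/A = 0.000521/0.0006697 = 0.778 m/s; Re = 1.95e+04; ε/D = 0.00257; Haaland → f = 0.03059; ΔP_A = f(L/D)(ρV²/2) = 2.671e+05 Pa.
Pipe B: V = Q/A = 0.000521/0.0001327 = 3.925 m/s; Re = 4.38e+04; ε/D = 0.004; Haaland → f = 0.03061; ΔP_B = f(L/D)(ρV²/2) = 4.782e+05 Pa.
ΔP_A/ΔP_B = 2.671e+05/4.782e+05 = 0.558.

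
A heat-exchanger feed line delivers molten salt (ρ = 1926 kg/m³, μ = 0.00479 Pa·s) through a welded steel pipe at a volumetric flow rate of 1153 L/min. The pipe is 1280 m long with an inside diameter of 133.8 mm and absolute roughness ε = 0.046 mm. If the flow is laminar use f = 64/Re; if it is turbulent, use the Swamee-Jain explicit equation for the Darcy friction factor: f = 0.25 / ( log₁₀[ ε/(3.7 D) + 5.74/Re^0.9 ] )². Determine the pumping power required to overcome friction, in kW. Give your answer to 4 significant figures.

P ≈ 6.832 kW

Q = 1153 L/min = 1153/60000 = 0.01922 m³/s.
Cross-sectional area A = πD²/4 = π(0.1338)²/4 = 0.01406 m²; mean velocity V = Q/A = 0.01922/0.01406 = 1.367 m/s.
Reynolds number Re = ρVD/μ = 1926 · 1.367 · 0.1338 / 0.00479 = 7.353e+04.
Re > 4000 → turbulent. Relative roughness ε/D = 4.6e-05/0.1338 = 0.000344. Swamee-Jain: f = 0.25/(log₁₀[0.000344/3.7 + 5.74/7.353e+04^0.9])² = 0.25/(log₁₀[9.29e-05 + 0.000239])² = 0.25/(-3.478)² = 0.02066.
Darcy-Weisbach: ΔP = f(L/D)(ρV²/2) = 0.02066·(1280/0.1338)·(1926·1.367²/2) = 0.02066·9567·1799 = 3.555e+05 Pa.
Pumping power P = QΔP = 0.01922·3.555e+05 = 6832.4 W = 6.832 kW.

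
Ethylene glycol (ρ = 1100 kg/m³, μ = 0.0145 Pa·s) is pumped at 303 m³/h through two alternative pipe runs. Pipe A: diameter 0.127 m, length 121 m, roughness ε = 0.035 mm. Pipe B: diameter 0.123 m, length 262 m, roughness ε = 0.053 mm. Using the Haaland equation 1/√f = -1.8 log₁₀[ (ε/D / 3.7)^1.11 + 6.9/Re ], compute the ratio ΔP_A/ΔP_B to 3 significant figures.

Pipe A: V = Q/A = 0.08417/0.01267 = 6.644 m/s; Re = 6.401e+04; ε/D = 0.000276; Haaland → f = 0.02058; ΔP_A = f(L/D)(ρV²/2) = 4.76e+05 Pa.
Pipe B: V = Q/A = 0.08417/0.01188 = 7.083 m/s; Re = 6.61e+04; ε/D = 0.000431; Haaland → f = 0.02102; ΔP_B = f(L/D)(ρV²/2) = 1.236e+06 Pa.
ΔP_A/ΔP_B = 4.76e+05/1.236e+06 = 0.385.

ΔP_A/ΔP_B ≈ 0.385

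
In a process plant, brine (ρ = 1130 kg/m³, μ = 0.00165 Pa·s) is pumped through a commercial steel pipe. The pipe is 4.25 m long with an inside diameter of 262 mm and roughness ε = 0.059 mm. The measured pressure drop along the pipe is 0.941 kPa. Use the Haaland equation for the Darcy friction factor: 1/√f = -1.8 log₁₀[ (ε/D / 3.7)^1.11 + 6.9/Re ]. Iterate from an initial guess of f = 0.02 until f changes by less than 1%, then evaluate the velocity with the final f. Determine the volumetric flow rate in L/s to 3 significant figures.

Q ≈ 138 L/s

Rearranging Darcy-Weisbach: V = √(2·ΔP·D/(f·L·ρ)). With ε/D = 5.9e-05/0.262 = 0.000225, iterate starting from f = 0.02:
  f = 0.02 → V = √(2·941·0.262/(0.02·4.25·1130)) = 2.266 m/s; Re = ρVD/μ = 4.065e+05; f → 0.01579
  f = 0.01579 → V = 2.55 m/s; Re = 4.576e+05; f → 0.01563
  f = 0.01563 → V = 2.563 m/s; Re = 4.599e+05; f → 0.01562
Converged (Δf/f < 1%). With the final f = 0.01562: V = √(2·941·0.262/(0.01562·4.25·1130)) = 2.563 m/s.
Q = V·A = 2.563·(π/4·0.262²) = 0.1382 m³/s = 138 L/s.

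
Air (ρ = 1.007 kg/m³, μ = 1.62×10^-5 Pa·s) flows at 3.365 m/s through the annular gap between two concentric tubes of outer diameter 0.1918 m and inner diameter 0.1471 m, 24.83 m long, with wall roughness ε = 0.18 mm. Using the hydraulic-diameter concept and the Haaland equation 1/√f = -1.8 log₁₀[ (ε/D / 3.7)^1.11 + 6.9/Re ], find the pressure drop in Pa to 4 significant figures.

ΔP ≈ 116.0 Pa

Hydraulic diameter D_h = 4A/P = D_o - D_i = 0.1918 - 0.1471 = 0.0447 m.
Re = ρVD_h/μ = 1.007·3.365·0.0447/1.62e-05 = 9350.
ε/D_h = 0.00018/0.0447 = 0.00403; Haaland gives 1/√f = -1.8 log₁₀[0.000514+0.000738] = 5.224, so f = 0.03664.
ΔP = f(L/D_h)(ρV²/2) = 0.03664·24.83/0.0447·5.701 = 116 Pa.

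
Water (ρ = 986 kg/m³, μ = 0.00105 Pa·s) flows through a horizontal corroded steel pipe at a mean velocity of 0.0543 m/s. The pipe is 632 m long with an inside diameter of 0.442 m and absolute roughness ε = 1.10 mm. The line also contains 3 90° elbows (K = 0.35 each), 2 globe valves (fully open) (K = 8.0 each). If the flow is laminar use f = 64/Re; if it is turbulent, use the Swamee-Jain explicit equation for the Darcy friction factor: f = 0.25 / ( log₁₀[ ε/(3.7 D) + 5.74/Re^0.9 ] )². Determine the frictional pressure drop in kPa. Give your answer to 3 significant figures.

Reynolds number Re = ρVD/μ = 986 · 0.0543 · 0.442 / 0.00105 = 2.254e+04.
Re > 4000 → turbulent. Relative roughness ε/D = 0.0011/0.442 = 0.00249. Swamee-Jain: f = 0.25/(log₁₀[0.00249/3.7 + 5.74/2.254e+04^0.9])² = 0.25/(log₁₀[0.000673 + 0.000694])² = 0.25/(-2.864)² = 0.03047.
Total minor-loss coefficient ΣK = 3·0.35 + 2·8 = 17.1.
ΔP = [f·L/D + ΣK]·(ρV²/2) = [0.03047·632/0.442 + 17.1]·(986·0.0543²/2) = [43.57 + 17.1]·1.454 = 88.12 Pa.
ΔP = 88.12 Pa = 0.0881 kPa.

ΔP ≈ 0.0881 kPa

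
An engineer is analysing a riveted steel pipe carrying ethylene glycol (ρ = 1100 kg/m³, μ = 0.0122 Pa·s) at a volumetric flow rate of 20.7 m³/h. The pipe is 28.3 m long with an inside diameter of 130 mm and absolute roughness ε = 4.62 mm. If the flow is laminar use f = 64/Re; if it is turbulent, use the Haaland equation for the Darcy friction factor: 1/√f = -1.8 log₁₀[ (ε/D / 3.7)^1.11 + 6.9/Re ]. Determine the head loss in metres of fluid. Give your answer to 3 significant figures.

h_f ≈ 0.139 m

Q = 20.7 m³/h = 20.7/3600 = 0.00575 m³/s.
Cross-sectional area A = πD²/4 = π(0.13)²/4 = 0.01327 m²; mean velocity V = Q/A = 0.00575/0.01327 = 0.4332 m/s.
Reynolds number Re = ρVD/μ = 1100 · 0.4332 · 0.13 / 0.0122 = 5078.
Re > 4000 → turbulent. Relative roughness ε/D = 0.00462/0.13 = 0.0355. Haaland: 1/√f = -1.8 log₁₀[(0.0355/3.7)^1.11 + 6.9/5078] = -1.8 log₁₀[0.00576 + 0.00136] = 3.865, so f = 0.06693.
Darcy-Weisbach: ΔP = f(L/D)(ρV²/2) = 0.06693·(28.3/0.13)·(1100·0.4332²/2) = 0.06693·217.7·103.2 = 1504 Pa.
Head loss h_f = ΔP/(ρg) = 1504/(1100·9.81) = 0.139 m.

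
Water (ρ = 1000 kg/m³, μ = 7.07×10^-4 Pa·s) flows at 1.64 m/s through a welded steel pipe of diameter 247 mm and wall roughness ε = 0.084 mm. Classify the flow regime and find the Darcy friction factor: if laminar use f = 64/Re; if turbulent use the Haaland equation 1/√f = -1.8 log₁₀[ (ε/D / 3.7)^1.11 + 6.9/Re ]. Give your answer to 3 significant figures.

Re = ρVD/μ = 1000·1.64·0.247/0.000707 = 5.73e+05.
Re > 4000 → turbulent. ε/D = 8.4e-05/0.247 = 0.00034; Haaland: 1/√f = -1.8 log₁₀[3.31e-05 + 1.2e-05] = 7.822, so f = 0.01634.

f ≈ 0.0163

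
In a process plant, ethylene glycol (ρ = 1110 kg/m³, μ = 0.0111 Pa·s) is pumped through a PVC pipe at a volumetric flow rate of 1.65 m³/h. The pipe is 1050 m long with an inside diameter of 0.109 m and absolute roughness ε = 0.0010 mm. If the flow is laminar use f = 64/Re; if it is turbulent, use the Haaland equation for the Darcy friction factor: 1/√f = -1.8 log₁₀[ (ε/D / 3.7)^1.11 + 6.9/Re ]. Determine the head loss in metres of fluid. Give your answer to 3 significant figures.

Q = 1.65 m³/h = 1.65/3600 = 0.0004583 m³/s.
Cross-sectional area A = πD²/4 = π(0.109)²/4 = 0.009331 m²; mean velocity V = Q/A = 0.0004583/0.009331 = 0.04912 m/s.
Reynolds number Re = ρVD/μ = 1110 · 0.04912 · 0.109 / 0.0111 = 535.4.
Re < 2300 → laminar flow, so f = 64/Re = 64/535.4 = 0.1195 (the turbulent correlation is not needed).
Darcy-Weisbach: ΔP = f(L/D)(ρV²/2) = 0.1195·(1050/0.109)·(1110·0.04912²/2) = 0.1195·9633·1.339 = 1542 Pa.
Head loss h_f = ΔP/(ρg) = 1542/(1110·9.81) = 0.142 m.

h_f ≈ 0.142 m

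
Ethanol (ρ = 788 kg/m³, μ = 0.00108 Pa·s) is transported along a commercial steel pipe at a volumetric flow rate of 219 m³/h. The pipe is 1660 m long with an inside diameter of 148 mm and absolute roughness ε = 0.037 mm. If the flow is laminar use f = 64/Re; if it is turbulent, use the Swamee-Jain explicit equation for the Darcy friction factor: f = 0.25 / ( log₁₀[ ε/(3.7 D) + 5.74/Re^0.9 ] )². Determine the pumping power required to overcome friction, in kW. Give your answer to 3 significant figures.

Q = 219 m³/h = 219/3600 = 0.06083 m³/s.
Cross-sectional area A = πD²/4 = π(0.148)²/4 = 0.0172 m²; mean velocity V = Q/A = 0.06083/0.0172 = 3.536 m/s.
Reynolds number Re = ρVD/μ = 788 · 3.536 · 0.148 / 0.00108 = 3.818e+05.
Re > 4000 → turbulent. Relative roughness ε/D = 3.7e-05/0.148 = 0.00025. Swamee-Jain: f = 0.25/(log₁₀[0.00025/3.7 + 5.74/3.818e+05^0.9])² = 0.25/(log₁₀[6.76e-05 + 5.44e-05])² = 0.25/(-3.914)² = 0.01632.
Darcy-Weisbach: ΔP = f(L/D)(ρV²/2) = 0.01632·(1660/0.148)·(788·3.536²/2) = 0.01632·1.122e+04·4927 = 9.018e+05 Pa.
Pumping power P = QΔP = 0.06083·9.018e+05 = 54860 W = 54.9 kW.

P ≈ 54.9 kW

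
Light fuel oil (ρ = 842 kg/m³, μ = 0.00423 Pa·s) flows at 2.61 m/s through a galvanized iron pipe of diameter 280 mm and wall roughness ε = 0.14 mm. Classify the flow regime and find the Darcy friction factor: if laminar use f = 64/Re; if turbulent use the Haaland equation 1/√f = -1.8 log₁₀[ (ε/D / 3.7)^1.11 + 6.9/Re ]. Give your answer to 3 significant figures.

Re = ρVD/μ = 842·2.61·0.28/0.00423 = 1.455e+05.
Re > 4000 → turbulent. ε/D = 0.00014/0.28 = 0.0005; Haaland: 1/√f = -1.8 log₁₀[5.07e-05 + 4.74e-05] = 7.215, so f = 0.01921.

f ≈ 0.0192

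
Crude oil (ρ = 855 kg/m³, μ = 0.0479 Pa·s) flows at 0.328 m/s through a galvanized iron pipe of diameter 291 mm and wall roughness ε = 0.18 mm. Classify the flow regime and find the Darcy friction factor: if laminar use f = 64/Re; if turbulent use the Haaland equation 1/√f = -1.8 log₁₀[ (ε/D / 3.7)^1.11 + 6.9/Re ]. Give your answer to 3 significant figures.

Re = ρVD/μ = 855·0.328·0.291/0.0479 = 1704.
Re < 2300 → laminar, so f = 64/Re = 0.03756 (roughness is irrelevant in laminar flow).

f ≈ 0.0376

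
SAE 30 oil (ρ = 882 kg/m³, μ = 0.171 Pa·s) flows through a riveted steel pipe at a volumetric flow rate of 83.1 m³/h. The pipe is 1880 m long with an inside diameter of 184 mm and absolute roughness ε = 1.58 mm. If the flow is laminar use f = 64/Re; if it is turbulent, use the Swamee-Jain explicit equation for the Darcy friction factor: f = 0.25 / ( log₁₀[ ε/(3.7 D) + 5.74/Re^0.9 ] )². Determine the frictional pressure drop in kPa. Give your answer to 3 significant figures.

Q = 83.1 m³/h = 83.1/3600 = 0.02308 m³/s.
Cross-sectional area A = πD²/4 = π(0.184)²/4 = 0.02659 m²; mean velocity V = Q/A = 0.02308/0.02659 = 0.8681 m/s.
Reynolds number Re = ρVD/μ = 882 · 0.8681 · 0.184 / 0.171 = 823.9.
Re < 2300 → laminar flow, so f = 64/Re = 64/823.9 = 0.07768 (the turbulent correlation is not needed).
Darcy-Weisbach: ΔP = f(L/D)(ρV²/2) = 0.07768·(1880/0.184)·(882·0.8681²/2) = 0.07768·1.022e+04·332.3 = 2.638e+05 Pa.
ΔP = 2.638e+05 Pa = 264 kPa.

ΔP ≈ 264 kPa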